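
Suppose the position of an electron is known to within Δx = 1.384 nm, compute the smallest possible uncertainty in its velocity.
41.824 km/s

Using the Heisenberg uncertainty principle and Δp = mΔv:
ΔxΔp ≥ ℏ/2
Δx(mΔv) ≥ ℏ/2

The minimum uncertainty in velocity is:
Δv_min = ℏ/(2mΔx)
Δv_min = (1.055e-34 J·s) / (2 × 9.109e-31 kg × 1.384e-09 m)
Δv_min = 4.182e+04 m/s = 41.824 km/s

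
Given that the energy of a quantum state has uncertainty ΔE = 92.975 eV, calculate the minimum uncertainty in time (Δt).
3.540 as

Using the energy-time uncertainty principle:
ΔEΔt ≥ ℏ/2

The minimum uncertainty in time is:
Δt_min = ℏ/(2ΔE)
Δt_min = (1.055e-34 J·s) / (2 × 1.490e-17 J)
Δt_min = 3.540e-18 s = 3.540 as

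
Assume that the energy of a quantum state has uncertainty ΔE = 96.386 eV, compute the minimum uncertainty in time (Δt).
3.414 as

Using the energy-time uncertainty principle:
ΔEΔt ≥ ℏ/2

The minimum uncertainty in time is:
Δt_min = ℏ/(2ΔE)
Δt_min = (1.055e-34 J·s) / (2 × 1.544e-17 J)
Δt_min = 3.414e-18 s = 3.414 as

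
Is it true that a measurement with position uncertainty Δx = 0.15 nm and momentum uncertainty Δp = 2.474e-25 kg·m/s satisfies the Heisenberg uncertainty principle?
No, it violates the uncertainty principle (impossible measurement).

Calculate the product ΔxΔp:
ΔxΔp = (1.500e-10 m) × (2.474e-25 kg·m/s)
ΔxΔp = 3.711e-35 J·s

Compare to the minimum allowed value ℏ/2:
ℏ/2 = 5.273e-35 J·s

Since ΔxΔp = 3.711e-35 J·s < 5.273e-35 J·s = ℏ/2,
the measurement violates the uncertainty principle.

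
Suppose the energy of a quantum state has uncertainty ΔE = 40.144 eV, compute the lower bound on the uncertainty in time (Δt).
8.198 as

Using the energy-time uncertainty principle:
ΔEΔt ≥ ℏ/2

The minimum uncertainty in time is:
Δt_min = ℏ/(2ΔE)
Δt_min = (1.055e-34 J·s) / (2 × 6.432e-18 J)
Δt_min = 8.198e-18 s = 8.198 as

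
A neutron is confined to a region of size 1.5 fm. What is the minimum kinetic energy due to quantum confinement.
2.302 MeV

Using the uncertainty principle:

1. Position uncertainty: Δx ≈ 1.500e-15 m
2. Minimum momentum uncertainty: Δp = ℏ/(2Δx) = 3.515e-20 kg·m/s
3. Minimum kinetic energy:
   KE = (Δp)²/(2m) = (3.515e-20)²/(2 × 1.675e-27 kg)
   KE = 3.689e-13 J = 2.302 MeV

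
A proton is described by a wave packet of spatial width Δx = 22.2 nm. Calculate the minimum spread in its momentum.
2.375 × 10^-27 kg·m/s

For a wave packet, the spatial width Δx and momentum spread Δp are related by the uncertainty principle:
ΔxΔp ≥ ℏ/2

The minimum momentum spread is:
Δp_min = ℏ/(2Δx)
Δp_min = (1.055e-34 J·s) / (2 × 2.220e-08 m)
Δp_min = 2.375e-27 kg·m/s

A wave packet cannot have both a well-defined position and well-defined momentum.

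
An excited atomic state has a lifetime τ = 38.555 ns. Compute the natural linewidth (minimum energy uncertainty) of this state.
8.536 neV

Using the energy-time uncertainty principle:
ΔEΔt ≥ ℏ/2

The lifetime τ represents the time uncertainty Δt.
The natural linewidth (minimum energy uncertainty) is:

ΔE = ℏ/(2τ)
ΔE = (1.055e-34 J·s) / (2 × 3.855e-08 s)
ΔE = 1.368e-27 J = 8.536 neV

This natural linewidth limits the precision of spectroscopic measurements.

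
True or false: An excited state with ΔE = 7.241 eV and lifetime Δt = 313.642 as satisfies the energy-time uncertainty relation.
Yes, it satisfies the uncertainty relation.

Calculate the product ΔEΔt:
ΔE = 7.241 eV = 1.160e-18 J
ΔEΔt = (1.160e-18 J) × (3.136e-16 s)
ΔEΔt = 3.639e-34 J·s

Compare to the minimum allowed value ℏ/2:
ℏ/2 = 5.273e-35 J·s

Since ΔEΔt = 3.639e-34 J·s ≥ 5.273e-35 J·s = ℏ/2,
this satisfies the uncertainty relation.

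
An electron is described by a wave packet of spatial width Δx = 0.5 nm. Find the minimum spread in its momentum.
1.055 × 10^-25 kg·m/s

For a wave packet, the spatial width Δx and momentum spread Δp are related by the uncertainty principle:
ΔxΔp ≥ ℏ/2

The minimum momentum spread is:
Δp_min = ℏ/(2Δx)
Δp_min = (1.055e-34 J·s) / (2 × 5.000e-10 m)
Δp_min = 1.055e-25 kg·m/s

A wave packet cannot have both a well-defined position and well-defined momentum.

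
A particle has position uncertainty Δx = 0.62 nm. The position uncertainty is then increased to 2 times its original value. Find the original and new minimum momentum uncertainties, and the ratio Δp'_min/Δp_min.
Original Δp_min = 8.505 × 10^-26 kg·m/s; new Δp'_min = 4.252 × 10^-26 kg·m/s; ratio Δp'_min/Δp_min = 1/2.

From the uncertainty principle ΔxΔp ≥ ℏ/2, the minimum momentum uncertainty is Δp_min = ℏ/(2Δx).

Original (Δx = 0.62 nm = 6.200e-10 m):
Δp_min = (1.055e-34 J·s)/(2 × 6.200e-10 m) = 8.505e-26 kg·m/s

When Δx → 2Δx:
Δp'_min = ℏ/(2 × 2Δx) = (1/2) × ℏ/(2Δx) = (1/2) × Δp_min
Δp'_min = 1/2 × 8.505e-26 kg·m/s = 4.252e-26 kg·m/s

Since Δp_min ∝ 1/Δx, when Δx is increased to 2 times its original value, Δp_min decreases to 1/2 of its original value.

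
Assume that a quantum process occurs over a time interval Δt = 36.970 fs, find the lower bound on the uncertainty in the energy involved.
8.902 meV

Using the energy-time uncertainty principle:
ΔEΔt ≥ ℏ/2

The minimum uncertainty in energy is:
ΔE_min = ℏ/(2Δt)
ΔE_min = (1.055e-34 J·s) / (2 × 3.697e-14 s)
ΔE_min = 1.426e-21 J = 8.902 meV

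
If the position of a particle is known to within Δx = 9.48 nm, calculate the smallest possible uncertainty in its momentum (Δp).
5.562 × 10^-27 kg·m/s

Using the Heisenberg uncertainty principle:
ΔxΔp ≥ ℏ/2

The minimum uncertainty in momentum is:
Δp_min = ℏ/(2Δx)
Δp_min = (1.055e-34 J·s) / (2 × 9.480e-09 m)
Δp_min = 5.562e-27 kg·m/s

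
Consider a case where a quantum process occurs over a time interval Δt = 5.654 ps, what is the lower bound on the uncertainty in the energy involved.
58.208 μeV

Using the energy-time uncertainty principle:
ΔEΔt ≥ ℏ/2

The minimum uncertainty in energy is:
ΔE_min = ℏ/(2Δt)
ΔE_min = (1.055e-34 J·s) / (2 × 5.654e-12 s)
ΔE_min = 9.326e-24 J = 58.208 μeV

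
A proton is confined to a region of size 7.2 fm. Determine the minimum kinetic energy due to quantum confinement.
100.067 keV

Using the uncertainty principle:

1. Position uncertainty: Δx ≈ 7.200e-15 m
2. Minimum momentum uncertainty: Δp = ℏ/(2Δx) = 7.323e-21 kg·m/s
3. Minimum kinetic energy:
   KE = (Δp)²/(2m) = (7.323e-21)²/(2 × 1.673e-27 kg)
   KE = 1.603e-14 J = 100.067 keV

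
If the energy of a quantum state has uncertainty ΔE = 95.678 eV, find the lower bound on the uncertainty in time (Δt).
3.440 as

Using the energy-time uncertainty principle:
ΔEΔt ≥ ℏ/2

The minimum uncertainty in time is:
Δt_min = ℏ/(2ΔE)
Δt_min = (1.055e-34 J·s) / (2 × 1.533e-17 J)
Δt_min = 3.440e-18 s = 3.440 as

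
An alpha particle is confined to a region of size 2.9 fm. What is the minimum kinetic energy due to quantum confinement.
155.268 keV

Using the uncertainty principle:

1. Position uncertainty: Δx ≈ 2.900e-15 m
2. Minimum momentum uncertainty: Δp = ℏ/(2Δx) = 1.818e-20 kg·m/s
3. Minimum kinetic energy:
   KE = (Δp)²/(2m) = (1.818e-20)²/(2 × 6.645e-27 kg)
   KE = 2.488e-14 J = 155.268 keV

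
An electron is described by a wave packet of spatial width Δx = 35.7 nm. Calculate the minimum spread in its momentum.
1.477 × 10^-27 kg·m/s

For a wave packet, the spatial width Δx and momentum spread Δp are related by the uncertainty principle:
ΔxΔp ≥ ℏ/2

The minimum momentum spread is:
Δp_min = ℏ/(2Δx)
Δp_min = (1.055e-34 J·s) / (2 × 3.570e-08 m)
Δp_min = 1.477e-27 kg·m/s

A wave packet cannot have both a well-defined position and well-defined momentum.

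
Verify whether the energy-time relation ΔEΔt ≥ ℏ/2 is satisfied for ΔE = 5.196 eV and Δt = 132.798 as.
Yes, it satisfies the uncertainty relation.

Calculate the product ΔEΔt:
ΔE = 5.196 eV = 8.325e-19 J
ΔEΔt = (8.325e-19 J) × (1.328e-16 s)
ΔEΔt = 1.106e-34 J·s

Compare to the minimum allowed value ℏ/2:
ℏ/2 = 5.273e-35 J·s

Since ΔEΔt = 1.106e-34 J·s ≥ 5.273e-35 J·s = ℏ/2,
this satisfies the uncertainty relation.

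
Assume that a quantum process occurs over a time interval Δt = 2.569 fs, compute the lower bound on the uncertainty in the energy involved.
128.107 meV

Using the energy-time uncertainty principle:
ΔEΔt ≥ ℏ/2

The minimum uncertainty in energy is:
ΔE_min = ℏ/(2Δt)
ΔE_min = (1.055e-34 J·s) / (2 × 2.569e-15 s)
ΔE_min = 2.052e-20 J = 128.107 meV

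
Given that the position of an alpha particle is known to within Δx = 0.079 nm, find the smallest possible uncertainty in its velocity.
100.449 m/s

Using the Heisenberg uncertainty principle and Δp = mΔv:
ΔxΔp ≥ ℏ/2
Δx(mΔv) ≥ ℏ/2

The minimum uncertainty in velocity is:
Δv_min = ℏ/(2mΔx)
Δv_min = (1.055e-34 J·s) / (2 × 6.645e-27 kg × 7.900e-11 m)
Δv_min = 1.004e+02 m/s = 100.449 m/s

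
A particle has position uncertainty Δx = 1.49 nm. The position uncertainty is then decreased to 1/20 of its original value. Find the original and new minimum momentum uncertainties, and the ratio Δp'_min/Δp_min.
Original Δp_min = 3.539 × 10^-26 kg·m/s; new Δp'_min = 7.078 × 10^-25 kg·m/s; ratio Δp'_min/Δp_min = 20.

From the uncertainty principle ΔxΔp ≥ ℏ/2, the minimum momentum uncertainty is Δp_min = ℏ/(2Δx).

Original (Δx = 1.49 nm = 1.490e-09 m):
Δp_min = (1.055e-34 J·s)/(2 × 1.490e-09 m) = 3.539e-26 kg·m/s

When Δx → (1/20)Δx:
Δp'_min = ℏ/(2 × (1/20)Δx) = 20 × ℏ/(2Δx) = 20 × Δp_min
Δp'_min = 20 × 3.539e-26 kg·m/s = 7.078e-25 kg·m/s

Since Δp_min ∝ 1/Δx, when Δx is decreased to 1/20 of its original value, Δp_min increases to 20 times its original value.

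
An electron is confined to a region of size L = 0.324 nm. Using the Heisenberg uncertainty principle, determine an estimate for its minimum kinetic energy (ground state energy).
90.735 meV

Using the uncertainty principle to estimate ground state energy:

1. The position uncertainty is approximately the confinement size:
   Δx ≈ L = 3.240e-10 m

2. From ΔxΔp ≥ ℏ/2, the minimum momentum uncertainty is:
   Δp ≈ ℏ/(2L) = 1.627e-25 kg·m/s

3. The kinetic energy is approximately:
   KE ≈ (Δp)²/(2m) = (1.627e-25)²/(2 × 9.109e-31 kg)
   KE ≈ 1.454e-20 J = 90.735 meV

This is an order-of-magnitude estimate of the ground state energy.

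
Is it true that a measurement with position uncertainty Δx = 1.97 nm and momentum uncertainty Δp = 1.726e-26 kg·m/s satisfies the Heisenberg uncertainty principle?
No, it violates the uncertainty principle (impossible measurement).

Calculate the product ΔxΔp:
ΔxΔp = (1.970e-09 m) × (1.726e-26 kg·m/s)
ΔxΔp = 3.400e-35 J·s

Compare to the minimum allowed value ℏ/2:
ℏ/2 = 5.273e-35 J·s

Since ΔxΔp = 3.400e-35 J·s < 5.273e-35 J·s = ℏ/2,
the measurement violates the uncertainty principle.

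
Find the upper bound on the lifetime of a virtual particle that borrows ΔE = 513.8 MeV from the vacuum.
6.405 × 10^-25 s

Using the energy-time uncertainty principle:
ΔEΔt ≥ ℏ/2

For a virtual particle borrowing energy ΔE, the maximum lifetime is:
Δt_max = ℏ/(2ΔE)

Converting energy:
ΔE = 513.8 MeV = 8.232e-11 J

Δt_max = (1.055e-34 J·s) / (2 × 8.232e-11 J)
Δt_max = 6.405e-25 s = 6.405 × 10^-25 s

Virtual particles with higher borrowed energy exist for shorter times.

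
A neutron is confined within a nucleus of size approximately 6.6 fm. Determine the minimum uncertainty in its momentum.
7.989 × 10^-21 kg·m/s

Using the Heisenberg uncertainty principle:
ΔxΔp ≥ ℏ/2

With Δx ≈ L = 6.600e-15 m (the confinement size):
Δp_min = ℏ/(2Δx)
Δp_min = (1.055e-34 J·s) / (2 × 6.600e-15 m)
Δp_min = 7.989e-21 kg·m/s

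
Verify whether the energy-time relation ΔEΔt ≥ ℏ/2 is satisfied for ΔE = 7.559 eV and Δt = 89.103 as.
Yes, it satisfies the uncertainty relation.

Calculate the product ΔEΔt:
ΔE = 7.559 eV = 1.211e-18 J
ΔEΔt = (1.211e-18 J) × (8.910e-17 s)
ΔEΔt = 1.079e-34 J·s

Compare to the minimum allowed value ℏ/2:
ℏ/2 = 5.273e-35 J·s

Since ΔEΔt = 1.079e-34 J·s ≥ 5.273e-35 J·s = ℏ/2,
this satisfies the uncertainty relation.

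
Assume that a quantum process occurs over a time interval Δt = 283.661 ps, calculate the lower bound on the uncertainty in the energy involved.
1.160 μeV

Using the energy-time uncertainty principle:
ΔEΔt ≥ ℏ/2

The minimum uncertainty in energy is:
ΔE_min = ℏ/(2Δt)
ΔE_min = (1.055e-34 J·s) / (2 × 2.837e-10 s)
ΔE_min = 1.859e-25 J = 1.160 μeV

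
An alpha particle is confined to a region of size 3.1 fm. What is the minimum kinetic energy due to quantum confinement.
135.880 keV

Using the uncertainty principle:

1. Position uncertainty: Δx ≈ 3.100e-15 m
2. Minimum momentum uncertainty: Δp = ℏ/(2Δx) = 1.701e-20 kg·m/s
3. Minimum kinetic energy:
   KE = (Δp)²/(2m) = (1.701e-20)²/(2 × 6.645e-27 kg)
   KE = 2.177e-14 J = 135.880 keV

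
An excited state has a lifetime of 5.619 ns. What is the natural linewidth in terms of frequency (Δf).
14.162 MHz

Using the energy-time uncertainty principle and E = hf:
ΔEΔt ≥ ℏ/2
hΔf·Δt ≥ ℏ/2

The minimum frequency uncertainty is:
Δf = ℏ/(2hτ) = 1/(4πτ)
Δf = 1/(4π × 5.619e-09 s)
Δf = 1.416e+07 Hz = 14.162 MHz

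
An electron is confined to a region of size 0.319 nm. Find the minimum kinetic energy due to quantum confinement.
93.601 meV

Using the uncertainty principle:

1. Position uncertainty: Δx ≈ 3.190e-10 m
2. Minimum momentum uncertainty: Δp = ℏ/(2Δx) = 1.653e-25 kg·m/s
3. Minimum kinetic energy:
   KE = (Δp)²/(2m) = (1.653e-25)²/(2 × 9.109e-31 kg)
   KE = 1.500e-20 J = 93.601 meV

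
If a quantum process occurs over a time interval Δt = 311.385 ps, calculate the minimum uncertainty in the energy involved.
1.057 μeV

Using the energy-time uncertainty principle:
ΔEΔt ≥ ℏ/2

The minimum uncertainty in energy is:
ΔE_min = ℏ/(2Δt)
ΔE_min = (1.055e-34 J·s) / (2 × 3.114e-10 s)
ΔE_min = 1.693e-25 J = 1.057 μeV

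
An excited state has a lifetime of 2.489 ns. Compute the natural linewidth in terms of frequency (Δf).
31.972 MHz

Using the energy-time uncertainty principle and E = hf:
ΔEΔt ≥ ℏ/2
hΔf·Δt ≥ ℏ/2

The minimum frequency uncertainty is:
Δf = ℏ/(2hτ) = 1/(4πτ)
Δf = 1/(4π × 2.489e-09 s)
Δf = 3.197e+07 Hz = 31.972 MHz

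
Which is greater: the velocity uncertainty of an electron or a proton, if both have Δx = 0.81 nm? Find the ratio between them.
The electron has the larger minimum velocity uncertainty, by a ratio of 1836.2.

For both particles, Δp_min = ℏ/(2Δx) = 6.510e-26 kg·m/s (same for both).

The velocity uncertainty is Δv = Δp/m:
- electron: Δv = 6.510e-26 / 9.109e-31 = 7.146e+04 m/s = 71.462 km/s
- proton: Δv = 6.510e-26 / 1.673e-27 = 3.892e+01 m/s = 38.919 m/s

Ratio: 7.146e+04 / 3.892e+01 = 1836.2

The lighter particle has larger velocity uncertainty because Δv ∝ 1/m.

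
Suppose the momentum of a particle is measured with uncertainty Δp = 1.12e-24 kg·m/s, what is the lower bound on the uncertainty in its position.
47.079 pm

Using the Heisenberg uncertainty principle:
ΔxΔp ≥ ℏ/2

The minimum uncertainty in position is:
Δx_min = ℏ/(2Δp)
Δx_min = (1.055e-34 J·s) / (2 × 1.120e-24 kg·m/s)
Δx_min = 4.708e-11 m = 47.079 pm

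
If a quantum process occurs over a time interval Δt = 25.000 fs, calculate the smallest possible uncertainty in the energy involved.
13.164 meV

Using the energy-time uncertainty principle:
ΔEΔt ≥ ℏ/2

The minimum uncertainty in energy is:
ΔE_min = ℏ/(2Δt)
ΔE_min = (1.055e-34 J·s) / (2 × 2.500e-14 s)
ΔE_min = 2.109e-21 J = 13.164 meV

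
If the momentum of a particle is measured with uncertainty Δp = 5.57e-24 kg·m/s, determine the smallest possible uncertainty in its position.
9.467 pm

Using the Heisenberg uncertainty principle:
ΔxΔp ≥ ℏ/2

The minimum uncertainty in position is:
Δx_min = ℏ/(2Δp)
Δx_min = (1.055e-34 J·s) / (2 × 5.570e-24 kg·m/s)
Δx_min = 9.467e-12 m = 9.467 pm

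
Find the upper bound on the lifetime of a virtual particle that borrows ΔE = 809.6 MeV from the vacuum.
4.065 × 10^-25 s

Using the energy-time uncertainty principle:
ΔEΔt ≥ ℏ/2

For a virtual particle borrowing energy ΔE, the maximum lifetime is:
Δt_max = ℏ/(2ΔE)

Converting energy:
ΔE = 809.6 MeV = 1.297e-10 J

Δt_max = (1.055e-34 J·s) / (2 × 1.297e-10 J)
Δt_max = 4.065e-25 s = 4.065 × 10^-25 s

Virtual particles with higher borrowed energy exist for shorter times.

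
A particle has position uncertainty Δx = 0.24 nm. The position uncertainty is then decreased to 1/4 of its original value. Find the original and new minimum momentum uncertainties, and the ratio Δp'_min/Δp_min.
Original Δp_min = 2.197 × 10^-25 kg·m/s; new Δp'_min = 8.788 × 10^-25 kg·m/s; ratio Δp'_min/Δp_min = 4.

From the uncertainty principle ΔxΔp ≥ ℏ/2, the minimum momentum uncertainty is Δp_min = ℏ/(2Δx).

Original (Δx = 0.24 nm = 2.400e-10 m):
Δp_min = (1.055e-34 J·s)/(2 × 2.400e-10 m) = 2.197e-25 kg·m/s

When Δx → (1/4)Δx:
Δp'_min = ℏ/(2 × (1/4)Δx) = 4 × ℏ/(2Δx) = 4 × Δp_min
Δp'_min = 4 × 2.197e-25 kg·m/s = 8.788e-25 kg·m/s

Since Δp_min ∝ 1/Δx, when Δx is decreased to 1/4 of its original value, Δp_min increases to 4 times its original value.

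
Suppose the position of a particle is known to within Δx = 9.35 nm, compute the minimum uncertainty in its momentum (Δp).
5.639 × 10^-27 kg·m/s

Using the Heisenberg uncertainty principle:
ΔxΔp ≥ ℏ/2

The minimum uncertainty in momentum is:
Δp_min = ℏ/(2Δx)
Δp_min = (1.055e-34 J·s) / (2 × 9.350e-09 m)
Δp_min = 5.639e-27 kg·m/s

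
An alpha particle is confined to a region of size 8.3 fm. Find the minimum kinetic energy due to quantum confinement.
18.955 keV

Using the uncertainty principle:

1. Position uncertainty: Δx ≈ 8.300e-15 m
2. Minimum momentum uncertainty: Δp = ℏ/(2Δx) = 6.353e-21 kg·m/s
3. Minimum kinetic energy:
   KE = (Δp)²/(2m) = (6.353e-21)²/(2 × 6.645e-27 kg)
   KE = 3.037e-15 J = 18.955 keV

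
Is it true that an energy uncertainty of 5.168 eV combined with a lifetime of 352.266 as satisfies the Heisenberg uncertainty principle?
Yes, it satisfies the uncertainty relation.

Calculate the product ΔEΔt:
ΔE = 5.168 eV = 8.280e-19 J
ΔEΔt = (8.280e-19 J) × (3.523e-16 s)
ΔEΔt = 2.917e-34 J·s

Compare to the minimum allowed value ℏ/2:
ℏ/2 = 5.273e-35 J·s

Since ΔEΔt = 2.917e-34 J·s ≥ 5.273e-35 J·s = ℏ/2,
this satisfies the uncertainty relation.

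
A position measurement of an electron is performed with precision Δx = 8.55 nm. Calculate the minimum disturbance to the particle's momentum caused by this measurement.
6.167 × 10^-27 kg·m/s

The uncertainty principle implies that measuring position disturbs momentum:
ΔxΔp ≥ ℏ/2

When we measure position with precision Δx, we necessarily introduce a momentum uncertainty:
Δp ≥ ℏ/(2Δx)
Δp_min = (1.055e-34 J·s) / (2 × 8.550e-09 m)
Δp_min = 6.167e-27 kg·m/s

The more precisely we measure position, the greater the momentum disturbance.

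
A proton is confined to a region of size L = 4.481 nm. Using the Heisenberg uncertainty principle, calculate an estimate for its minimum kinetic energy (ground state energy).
258.348 neV

Using the uncertainty principle to estimate ground state energy:

1. The position uncertainty is approximately the confinement size:
   Δx ≈ L = 4.481e-09 m

2. From ΔxΔp ≥ ℏ/2, the minimum momentum uncertainty is:
   Δp ≈ ℏ/(2L) = 1.177e-26 kg·m/s

3. The kinetic energy is approximately:
   KE ≈ (Δp)²/(2m) = (1.177e-26)²/(2 × 1.673e-27 kg)
   KE ≈ 4.139e-26 J = 258.348 neV

This is an order-of-magnitude estimate of the ground state energy.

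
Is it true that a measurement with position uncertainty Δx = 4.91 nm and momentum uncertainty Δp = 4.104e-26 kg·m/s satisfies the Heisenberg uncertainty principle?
Yes, it satisfies the uncertainty principle.

Calculate the product ΔxΔp:
ΔxΔp = (4.910e-09 m) × (4.104e-26 kg·m/s)
ΔxΔp = 2.015e-34 J·s

Compare to the minimum allowed value ℏ/2:
ℏ/2 = 5.273e-35 J·s

Since ΔxΔp = 2.015e-34 J·s ≥ 5.273e-35 J·s = ℏ/2,
the measurement satisfies the uncertainty principle.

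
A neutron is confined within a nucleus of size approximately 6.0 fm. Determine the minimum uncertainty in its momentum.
8.788 × 10^-21 kg·m/s

Using the Heisenberg uncertainty principle:
ΔxΔp ≥ ℏ/2

With Δx ≈ L = 6.000e-15 m (the confinement size):
Δp_min = ℏ/(2Δx)
Δp_min = (1.055e-34 J·s) / (2 × 6.000e-15 m)
Δp_min = 8.788e-21 kg·m/s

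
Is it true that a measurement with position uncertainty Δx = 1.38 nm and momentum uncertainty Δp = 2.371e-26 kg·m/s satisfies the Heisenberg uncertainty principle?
No, it violates the uncertainty principle (impossible measurement).

Calculate the product ΔxΔp:
ΔxΔp = (1.380e-09 m) × (2.371e-26 kg·m/s)
ΔxΔp = 3.272e-35 J·s

Compare to the minimum allowed value ℏ/2:
ℏ/2 = 5.273e-35 J·s

Since ΔxΔp = 3.272e-35 J·s < 5.273e-35 J·s = ℏ/2,
the measurement violates the uncertainty principle.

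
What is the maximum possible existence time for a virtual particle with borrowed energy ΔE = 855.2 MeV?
3.848 × 10^-25 s

Using the energy-time uncertainty principle:
ΔEΔt ≥ ℏ/2

For a virtual particle borrowing energy ΔE, the maximum lifetime is:
Δt_max = ℏ/(2ΔE)

Converting energy:
ΔE = 855.2 MeV = 1.370e-10 J

Δt_max = (1.055e-34 J·s) / (2 × 1.370e-10 J)
Δt_max = 3.848e-25 s = 3.848 × 10^-25 s

Virtual particles with higher borrowed energy exist for shorter times.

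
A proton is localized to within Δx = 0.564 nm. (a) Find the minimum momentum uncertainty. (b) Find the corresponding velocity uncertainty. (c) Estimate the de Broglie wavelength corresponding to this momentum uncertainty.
(a) Δp_min = 9.349 × 10^-26 kg·m/s
(b) Δv_min = 55.895 m/s
(c) λ_dB = 7.087 nm

Step-by-step:

(a) From the uncertainty principle:
Δp_min = ℏ/(2Δx) = (1.055e-34 J·s)/(2 × 5.640e-10 m) = 9.349e-26 kg·m/s

(b) The velocity uncertainty:
Δv = Δp/m = (9.349e-26 kg·m/s)/(1.673e-27 kg) = 5.589e+01 m/s = 55.895 m/s

(c) The de Broglie wavelength for this momentum:
λ = h/p = (6.626e-34 J·s)/(9.349e-26 kg·m/s) = 7.087e-09 m = 7.087 nm

Note: The de Broglie wavelength is comparable to the localization size, as expected from wave-particle duality.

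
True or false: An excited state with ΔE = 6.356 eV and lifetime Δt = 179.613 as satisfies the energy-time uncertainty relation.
Yes, it satisfies the uncertainty relation.

Calculate the product ΔEΔt:
ΔE = 6.356 eV = 1.018e-18 J
ΔEΔt = (1.018e-18 J) × (1.796e-16 s)
ΔEΔt = 1.829e-34 J·s

Compare to the minimum allowed value ℏ/2:
ℏ/2 = 5.273e-35 J·s

Since ΔEΔt = 1.829e-34 J·s ≥ 5.273e-35 J·s = ℏ/2,
this satisfies the uncertainty relation.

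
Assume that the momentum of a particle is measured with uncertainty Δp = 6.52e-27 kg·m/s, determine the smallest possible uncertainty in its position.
8.087 nm

Using the Heisenberg uncertainty principle:
ΔxΔp ≥ ℏ/2

The minimum uncertainty in position is:
Δx_min = ℏ/(2Δp)
Δx_min = (1.055e-34 J·s) / (2 × 6.520e-27 kg·m/s)
Δx_min = 8.087e-09 m = 8.087 nm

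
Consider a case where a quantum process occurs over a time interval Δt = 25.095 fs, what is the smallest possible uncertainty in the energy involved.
13.114 meV

Using the energy-time uncertainty principle:
ΔEΔt ≥ ℏ/2

The minimum uncertainty in energy is:
ΔE_min = ℏ/(2Δt)
ΔE_min = (1.055e-34 J·s) / (2 × 2.509e-14 s)
ΔE_min = 2.101e-21 J = 13.114 meV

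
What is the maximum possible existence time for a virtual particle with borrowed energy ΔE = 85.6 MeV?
3.845 ys

Using the energy-time uncertainty principle:
ΔEΔt ≥ ℏ/2

For a virtual particle borrowing energy ΔE, the maximum lifetime is:
Δt_max = ℏ/(2ΔE)

Converting energy:
ΔE = 85.6 MeV = 1.371e-11 J

Δt_max = (1.055e-34 J·s) / (2 × 1.371e-11 J)
Δt_max = 3.845e-24 s = 3.845 ys

Virtual particles with higher borrowed energy exist for shorter times.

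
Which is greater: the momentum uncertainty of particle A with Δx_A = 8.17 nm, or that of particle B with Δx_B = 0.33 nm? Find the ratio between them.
Particle B has the larger minimum momentum uncertainty, by a factor of 24.76.

For each particle, the minimum momentum uncertainty is Δp_min = ℏ/(2Δx):

Particle A: Δp_A = ℏ/(2×8.170e-09 m) = 6.454e-27 kg·m/s
Particle B: Δp_B = ℏ/(2×3.300e-10 m) = 1.598e-25 kg·m/s

Ratio: Δp_B/Δp_A = 24.76

Since Δp_min ∝ 1/Δx, the particle with smaller position uncertainty (B) has larger momentum uncertainty.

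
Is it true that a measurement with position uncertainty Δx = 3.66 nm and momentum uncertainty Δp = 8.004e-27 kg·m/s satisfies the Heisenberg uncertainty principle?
No, it violates the uncertainty principle (impossible measurement).

Calculate the product ΔxΔp:
ΔxΔp = (3.660e-09 m) × (8.004e-27 kg·m/s)
ΔxΔp = 2.929e-35 J·s

Compare to the minimum allowed value ℏ/2:
ℏ/2 = 5.273e-35 J·s

Since ΔxΔp = 2.929e-35 J·s < 5.273e-35 J·s = ℏ/2,
the measurement violates the uncertainty principle.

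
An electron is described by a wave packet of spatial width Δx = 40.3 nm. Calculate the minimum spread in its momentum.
1.308 × 10^-27 kg·m/s

For a wave packet, the spatial width Δx and momentum spread Δp are related by the uncertainty principle:
ΔxΔp ≥ ℏ/2

The minimum momentum spread is:
Δp_min = ℏ/(2Δx)
Δp_min = (1.055e-34 J·s) / (2 × 4.030e-08 m)
Δp_min = 1.308e-27 kg·m/s

A wave packet cannot have both a well-defined position and well-defined momentum.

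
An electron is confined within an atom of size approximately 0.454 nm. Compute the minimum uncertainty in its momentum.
1.161 × 10^-25 kg·m/s

Using the Heisenberg uncertainty principle:
ΔxΔp ≥ ℏ/2

With Δx ≈ L = 4.540e-10 m (the confinement size):
Δp_min = ℏ/(2Δx)
Δp_min = (1.055e-34 J·s) / (2 × 4.540e-10 m)
Δp_min = 1.161e-25 kg·m/s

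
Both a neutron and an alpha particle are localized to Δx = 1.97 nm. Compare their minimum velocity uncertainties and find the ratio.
The neutron has the larger minimum velocity uncertainty, by a ratio of 4.0.

For both particles, Δp_min = ℏ/(2Δx) = 2.677e-26 kg·m/s (same for both).

The velocity uncertainty is Δv = Δp/m:
- neutron: Δv = 2.677e-26 / 1.675e-27 = 1.598e+01 m/s = 15.980 m/s
- alpha particle: Δv = 2.677e-26 / 6.645e-27 = 4.028e+00 m/s = 4.028 m/s

Ratio: 1.598e+01 / 4.028e+00 = 4.0

The lighter particle has larger velocity uncertainty because Δv ∝ 1/m.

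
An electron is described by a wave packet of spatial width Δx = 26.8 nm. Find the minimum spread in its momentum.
1.967 × 10^-27 kg·m/s

For a wave packet, the spatial width Δx and momentum spread Δp are related by the uncertainty principle:
ΔxΔp ≥ ℏ/2

The minimum momentum spread is:
Δp_min = ℏ/(2Δx)
Δp_min = (1.055e-34 J·s) / (2 × 2.680e-08 m)
Δp_min = 1.967e-27 kg·m/s

A wave packet cannot have both a well-defined position and well-defined momentum.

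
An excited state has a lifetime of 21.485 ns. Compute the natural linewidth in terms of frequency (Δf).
3.704 MHz

Using the energy-time uncertainty principle and E = hf:
ΔEΔt ≥ ℏ/2
hΔf·Δt ≥ ℏ/2

The minimum frequency uncertainty is:
Δf = ℏ/(2hτ) = 1/(4πτ)
Δf = 1/(4π × 2.149e-08 s)
Δf = 3.704e+06 Hz = 3.704 MHz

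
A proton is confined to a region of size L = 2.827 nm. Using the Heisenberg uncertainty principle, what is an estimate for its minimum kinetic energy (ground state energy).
649.086 neV

Using the uncertainty principle to estimate ground state energy:

1. The position uncertainty is approximately the confinement size:
   Δx ≈ L = 2.827e-09 m

2. From ΔxΔp ≥ ℏ/2, the minimum momentum uncertainty is:
   Δp ≈ ℏ/(2L) = 1.865e-26 kg·m/s

3. The kinetic energy is approximately:
   KE ≈ (Δp)²/(2m) = (1.865e-26)²/(2 × 1.673e-27 kg)
   KE ≈ 1.040e-25 J = 649.086 neV

This is an order-of-magnitude estimate of the ground state energy.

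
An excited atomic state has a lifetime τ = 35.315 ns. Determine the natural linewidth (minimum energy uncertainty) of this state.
9.319 neV

Using the energy-time uncertainty principle:
ΔEΔt ≥ ℏ/2

The lifetime τ represents the time uncertainty Δt.
The natural linewidth (minimum energy uncertainty) is:

ΔE = ℏ/(2τ)
ΔE = (1.055e-34 J·s) / (2 × 3.531e-08 s)
ΔE = 1.493e-27 J = 9.319 neV

This natural linewidth limits the precision of spectroscopic measurements.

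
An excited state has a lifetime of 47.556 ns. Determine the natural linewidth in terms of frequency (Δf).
1.673 MHz

Using the energy-time uncertainty principle and E = hf:
ΔEΔt ≥ ℏ/2
hΔf·Δt ≥ ℏ/2

The minimum frequency uncertainty is:
Δf = ℏ/(2hτ) = 1/(4πτ)
Δf = 1/(4π × 4.756e-08 s)
Δf = 1.673e+06 Hz = 1.673 MHz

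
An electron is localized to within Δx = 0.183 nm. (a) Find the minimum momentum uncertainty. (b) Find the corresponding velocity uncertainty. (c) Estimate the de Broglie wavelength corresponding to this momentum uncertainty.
(a) Δp_min = 2.881 × 10^-25 kg·m/s
(b) Δv_min = 316.305 km/s
(c) λ_dB = 2.300 nm

Step-by-step:

(a) From the uncertainty principle:
Δp_min = ℏ/(2Δx) = (1.055e-34 J·s)/(2 × 1.830e-10 m) = 2.881e-25 kg·m/s

(b) The velocity uncertainty:
Δv = Δp/m = (2.881e-25 kg·m/s)/(9.109e-31 kg) = 3.163e+05 m/s = 316.305 km/s

(c) The de Broglie wavelength for this momentum:
λ = h/p = (6.626e-34 J·s)/(2.881e-25 kg·m/s) = 2.300e-09 m = 2.300 nm

Note: The de Broglie wavelength is comparable to the localization size, as expected from wave-particle duality.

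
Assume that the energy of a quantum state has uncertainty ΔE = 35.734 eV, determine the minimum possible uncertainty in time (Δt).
9.210 as

Using the energy-time uncertainty principle:
ΔEΔt ≥ ℏ/2

The minimum uncertainty in time is:
Δt_min = ℏ/(2ΔE)
Δt_min = (1.055e-34 J·s) / (2 × 5.725e-18 J)
Δt_min = 9.210e-18 s = 9.210 as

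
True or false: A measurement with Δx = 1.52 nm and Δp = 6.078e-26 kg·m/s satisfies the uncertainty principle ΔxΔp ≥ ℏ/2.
Yes, it satisfies the uncertainty principle.

Calculate the product ΔxΔp:
ΔxΔp = (1.520e-09 m) × (6.078e-26 kg·m/s)
ΔxΔp = 9.239e-35 J·s

Compare to the minimum allowed value ℏ/2:
ℏ/2 = 5.273e-35 J·s

Since ΔxΔp = 9.239e-35 J·s ≥ 5.273e-35 J·s = ℏ/2,
the measurement satisfies the uncertainty principle.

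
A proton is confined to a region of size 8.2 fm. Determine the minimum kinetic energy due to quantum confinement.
77.148 keV

Using the uncertainty principle:

1. Position uncertainty: Δx ≈ 8.200e-15 m
2. Minimum momentum uncertainty: Δp = ℏ/(2Δx) = 6.430e-21 kg·m/s
3. Minimum kinetic energy:
   KE = (Δp)²/(2m) = (6.430e-21)²/(2 × 1.673e-27 kg)
   KE = 1.236e-14 J = 77.148 keV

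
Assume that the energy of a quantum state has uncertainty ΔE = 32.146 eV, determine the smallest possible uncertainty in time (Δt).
10.238 as

Using the energy-time uncertainty principle:
ΔEΔt ≥ ℏ/2

The minimum uncertainty in time is:
Δt_min = ℏ/(2ΔE)
Δt_min = (1.055e-34 J·s) / (2 × 5.150e-18 J)
Δt_min = 1.024e-17 s = 10.238 as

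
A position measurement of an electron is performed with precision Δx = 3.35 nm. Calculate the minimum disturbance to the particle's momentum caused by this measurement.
1.574 × 10^-26 kg·m/s

The uncertainty principle implies that measuring position disturbs momentum:
ΔxΔp ≥ ℏ/2

When we measure position with precision Δx, we necessarily introduce a momentum uncertainty:
Δp ≥ ℏ/(2Δx)
Δp_min = (1.055e-34 J·s) / (2 × 3.350e-09 m)
Δp_min = 1.574e-26 kg·m/s

The more precisely we measure position, the greater the momentum disturbance.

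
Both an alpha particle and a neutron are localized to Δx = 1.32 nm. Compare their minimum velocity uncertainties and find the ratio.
The neutron has the larger minimum velocity uncertainty, by a ratio of 4.0.

For both particles, Δp_min = ℏ/(2Δx) = 3.995e-26 kg·m/s (same for both).

The velocity uncertainty is Δv = Δp/m:
- alpha particle: Δv = 3.995e-26 / 6.645e-27 = 6.012e+00 m/s = 6.012 m/s
- neutron: Δv = 3.995e-26 / 1.675e-27 = 2.385e+01 m/s = 23.849 m/s

Ratio: 2.385e+01 / 6.012e+00 = 4.0

The lighter particle has larger velocity uncertainty because Δv ∝ 1/m.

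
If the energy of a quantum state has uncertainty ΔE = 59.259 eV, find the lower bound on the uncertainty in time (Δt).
5.554 as

Using the energy-time uncertainty principle:
ΔEΔt ≥ ℏ/2

The minimum uncertainty in time is:
Δt_min = ℏ/(2ΔE)
Δt_min = (1.055e-34 J·s) / (2 × 9.494e-18 J)
Δt_min = 5.554e-18 s = 5.554 as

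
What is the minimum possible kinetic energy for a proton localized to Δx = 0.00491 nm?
215.175 meV

Localizing a particle requires giving it sufficient momentum uncertainty:

1. From uncertainty principle: Δp ≥ ℏ/(2Δx)
   Δp_min = (1.055e-34 J·s) / (2 × 4.910e-12 m)
   Δp_min = 1.074e-23 kg·m/s

2. This momentum uncertainty corresponds to kinetic energy:
   KE ≈ (Δp)²/(2m) = (1.074e-23)²/(2 × 1.673e-27 kg)
   KE = 3.447e-20 J = 215.175 meV

Tighter localization requires more energy.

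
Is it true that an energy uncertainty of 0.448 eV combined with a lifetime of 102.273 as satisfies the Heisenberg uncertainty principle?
No, it violates the uncertainty relation.

Calculate the product ΔEΔt:
ΔE = 0.448 eV = 7.178e-20 J
ΔEΔt = (7.178e-20 J) × (1.023e-16 s)
ΔEΔt = 7.341e-36 J·s

Compare to the minimum allowed value ℏ/2:
ℏ/2 = 5.273e-35 J·s

Since ΔEΔt = 7.341e-36 J·s < 5.273e-35 J·s = ℏ/2,
this violates the uncertainty relation.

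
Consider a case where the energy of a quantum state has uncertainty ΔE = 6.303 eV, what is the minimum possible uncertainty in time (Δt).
52.214 as

Using the energy-time uncertainty principle:
ΔEΔt ≥ ℏ/2

The minimum uncertainty in time is:
Δt_min = ℏ/(2ΔE)
Δt_min = (1.055e-34 J·s) / (2 × 1.010e-18 J)
Δt_min = 5.221e-17 s = 52.214 as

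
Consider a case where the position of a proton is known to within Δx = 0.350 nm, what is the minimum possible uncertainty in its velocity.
90.070 m/s

Using the Heisenberg uncertainty principle and Δp = mΔv:
ΔxΔp ≥ ℏ/2
Δx(mΔv) ≥ ℏ/2

The minimum uncertainty in velocity is:
Δv_min = ℏ/(2mΔx)
Δv_min = (1.055e-34 J·s) / (2 × 1.673e-27 kg × 3.500e-10 m)
Δv_min = 9.007e+01 m/s = 90.070 m/s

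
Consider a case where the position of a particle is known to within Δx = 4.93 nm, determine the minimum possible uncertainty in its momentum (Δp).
1.070 × 10^-26 kg·m/s

Using the Heisenberg uncertainty principle:
ΔxΔp ≥ ℏ/2

The minimum uncertainty in momentum is:
Δp_min = ℏ/(2Δx)
Δp_min = (1.055e-34 J·s) / (2 × 4.930e-09 m)
Δp_min = 1.070e-26 kg·m/s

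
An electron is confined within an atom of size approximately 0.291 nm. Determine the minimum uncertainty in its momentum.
1.812 × 10^-25 kg·m/s

Using the Heisenberg uncertainty principle:
ΔxΔp ≥ ℏ/2

With Δx ≈ L = 2.910e-10 m (the confinement size):
Δp_min = ℏ/(2Δx)
Δp_min = (1.055e-34 J·s) / (2 × 2.910e-10 m)
Δp_min = 1.812e-25 kg·m/s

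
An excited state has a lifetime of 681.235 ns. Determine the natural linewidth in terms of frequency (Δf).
116.814 kHz

Using the energy-time uncertainty principle and E = hf:
ΔEΔt ≥ ℏ/2
hΔf·Δt ≥ ℏ/2

The minimum frequency uncertainty is:
Δf = ℏ/(2hτ) = 1/(4πτ)
Δf = 1/(4π × 6.812e-07 s)
Δf = 1.168e+05 Hz = 116.814 kHz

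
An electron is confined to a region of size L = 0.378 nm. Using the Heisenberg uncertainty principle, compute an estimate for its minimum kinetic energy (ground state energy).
66.662 meV

Using the uncertainty principle to estimate ground state energy:

1. The position uncertainty is approximately the confinement size:
   Δx ≈ L = 3.780e-10 m

2. From ΔxΔp ≥ ℏ/2, the minimum momentum uncertainty is:
   Δp ≈ ℏ/(2L) = 1.395e-25 kg·m/s

3. The kinetic energy is approximately:
   KE ≈ (Δp)²/(2m) = (1.395e-25)²/(2 × 9.109e-31 kg)
   KE ≈ 1.068e-20 J = 66.662 meV

This is an order-of-magnitude estimate of the ground state energy.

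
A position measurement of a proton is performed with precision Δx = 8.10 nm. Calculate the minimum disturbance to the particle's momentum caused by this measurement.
6.510 × 10^-27 kg·m/s

The uncertainty principle implies that measuring position disturbs momentum:
ΔxΔp ≥ ℏ/2

When we measure position with precision Δx, we necessarily introduce a momentum uncertainty:
Δp ≥ ℏ/(2Δx)
Δp_min = (1.055e-34 J·s) / (2 × 8.100e-09 m)
Δp_min = 6.510e-27 kg·m/s

The more precisely we measure position, the greater the momentum disturbance.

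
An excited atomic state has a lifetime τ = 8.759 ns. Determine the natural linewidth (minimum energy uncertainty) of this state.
37.573 neV

Using the energy-time uncertainty principle:
ΔEΔt ≥ ℏ/2

The lifetime τ represents the time uncertainty Δt.
The natural linewidth (minimum energy uncertainty) is:

ΔE = ℏ/(2τ)
ΔE = (1.055e-34 J·s) / (2 × 8.759e-09 s)
ΔE = 6.020e-27 J = 37.573 neV

This natural linewidth limits the precision of spectroscopic measurements.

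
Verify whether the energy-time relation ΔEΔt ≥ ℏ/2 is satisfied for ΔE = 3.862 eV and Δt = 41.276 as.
No, it violates the uncertainty relation.

Calculate the product ΔEΔt:
ΔE = 3.862 eV = 6.188e-19 J
ΔEΔt = (6.188e-19 J) × (4.128e-17 s)
ΔEΔt = 2.554e-35 J·s

Compare to the minimum allowed value ℏ/2:
ℏ/2 = 5.273e-35 J·s

Since ΔEΔt = 2.554e-35 J·s < 5.273e-35 J·s = ℏ/2,
this violates the uncertainty relation.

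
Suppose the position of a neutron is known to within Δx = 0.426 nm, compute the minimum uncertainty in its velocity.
73.899 m/s

Using the Heisenberg uncertainty principle and Δp = mΔv:
ΔxΔp ≥ ℏ/2
Δx(mΔv) ≥ ℏ/2

The minimum uncertainty in velocity is:
Δv_min = ℏ/(2mΔx)
Δv_min = (1.055e-34 J·s) / (2 × 1.675e-27 kg × 4.260e-10 m)
Δv_min = 7.390e+01 m/s = 73.899 m/s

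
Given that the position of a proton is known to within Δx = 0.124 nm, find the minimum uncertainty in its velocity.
254.230 m/s

Using the Heisenberg uncertainty principle and Δp = mΔv:
ΔxΔp ≥ ℏ/2
Δx(mΔv) ≥ ℏ/2

The minimum uncertainty in velocity is:
Δv_min = ℏ/(2mΔx)
Δv_min = (1.055e-34 J·s) / (2 × 1.673e-27 kg × 1.240e-10 m)
Δv_min = 2.542e+02 m/s = 254.230 m/s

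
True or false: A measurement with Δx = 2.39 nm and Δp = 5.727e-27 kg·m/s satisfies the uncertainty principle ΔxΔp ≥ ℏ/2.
No, it violates the uncertainty principle (impossible measurement).

Calculate the product ΔxΔp:
ΔxΔp = (2.390e-09 m) × (5.727e-27 kg·m/s)
ΔxΔp = 1.369e-35 J·s

Compare to the minimum allowed value ℏ/2:
ℏ/2 = 5.273e-35 J·s

Since ΔxΔp = 1.369e-35 J·s < 5.273e-35 J·s = ℏ/2,
the measurement violates the uncertainty principle.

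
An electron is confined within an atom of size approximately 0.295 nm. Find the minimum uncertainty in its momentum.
1.787 × 10^-25 kg·m/s

Using the Heisenberg uncertainty principle:
ΔxΔp ≥ ℏ/2

With Δx ≈ L = 2.950e-10 m (the confinement size):
Δp_min = ℏ/(2Δx)
Δp_min = (1.055e-34 J·s) / (2 × 2.950e-10 m)
Δp_min = 1.787e-25 kg·m/s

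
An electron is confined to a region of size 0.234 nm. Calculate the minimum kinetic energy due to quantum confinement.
173.953 meV

Using the uncertainty principle:

1. Position uncertainty: Δx ≈ 2.340e-10 m
2. Minimum momentum uncertainty: Δp = ℏ/(2Δx) = 2.253e-25 kg·m/s
3. Minimum kinetic energy:
   KE = (Δp)²/(2m) = (2.253e-25)²/(2 × 9.109e-31 kg)
   KE = 2.787e-20 J = 173.953 meV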